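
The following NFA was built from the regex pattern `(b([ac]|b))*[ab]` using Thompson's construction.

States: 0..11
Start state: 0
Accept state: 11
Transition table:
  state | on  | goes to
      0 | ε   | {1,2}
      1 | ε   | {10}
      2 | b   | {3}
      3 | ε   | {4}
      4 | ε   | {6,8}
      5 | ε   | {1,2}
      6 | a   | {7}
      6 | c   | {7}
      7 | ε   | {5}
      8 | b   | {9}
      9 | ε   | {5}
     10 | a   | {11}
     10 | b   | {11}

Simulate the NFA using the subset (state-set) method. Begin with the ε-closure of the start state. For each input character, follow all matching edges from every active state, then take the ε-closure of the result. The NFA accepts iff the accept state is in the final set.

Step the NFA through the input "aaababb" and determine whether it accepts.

Answer: REJECT

Derivation:
S₀ = ε-closure({0}) = {0,1,2,10}
'a' @ 1: {11}  [accepting]
'a' @ 2: {}  — dead — no transitions
rest 'ababb' ignored (set empty)
end set {} — state 11 not in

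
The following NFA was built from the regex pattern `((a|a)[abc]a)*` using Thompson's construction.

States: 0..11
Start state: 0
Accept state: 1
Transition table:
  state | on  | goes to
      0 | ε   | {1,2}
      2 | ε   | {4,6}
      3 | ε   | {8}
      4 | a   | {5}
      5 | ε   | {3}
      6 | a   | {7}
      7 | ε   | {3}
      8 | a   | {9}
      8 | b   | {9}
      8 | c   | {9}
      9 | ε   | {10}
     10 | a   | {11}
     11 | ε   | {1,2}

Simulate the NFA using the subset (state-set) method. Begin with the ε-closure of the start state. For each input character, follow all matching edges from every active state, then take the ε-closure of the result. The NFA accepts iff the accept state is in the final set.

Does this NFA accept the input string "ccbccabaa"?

Answer: REJECT

Steps:
initial (ε-close {0}): {0,1,2,4,6}
'c' @ 1: {}  — state set empty
rest 'cbccabaa' ignored (set empty)
end set {} — state 1 not in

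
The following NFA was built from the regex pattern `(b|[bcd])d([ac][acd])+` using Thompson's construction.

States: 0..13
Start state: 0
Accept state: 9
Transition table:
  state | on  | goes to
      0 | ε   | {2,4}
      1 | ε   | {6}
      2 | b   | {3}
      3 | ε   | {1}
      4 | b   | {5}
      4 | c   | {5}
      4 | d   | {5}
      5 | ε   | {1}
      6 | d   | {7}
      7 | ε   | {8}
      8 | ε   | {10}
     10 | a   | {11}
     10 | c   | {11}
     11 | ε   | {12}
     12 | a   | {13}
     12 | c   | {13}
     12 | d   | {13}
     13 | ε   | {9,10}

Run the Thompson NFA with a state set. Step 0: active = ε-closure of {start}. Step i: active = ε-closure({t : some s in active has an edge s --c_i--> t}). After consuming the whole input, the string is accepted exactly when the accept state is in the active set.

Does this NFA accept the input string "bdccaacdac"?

initial (ε-close {0}): {0,2,4}
'b' @ 1: {1,3,5,6}
'd' @ 2: {7,8,10}
'c' @ 3: {11,12}
'c' @ 4: {9,10,13}  [accepting]
'a' @ 5: {11,12}
'a' @ 6: {9,10,13}  [accepting]
'c' @ 7: {11,12}
'd' @ 8: {9,10,13}  [accepting]
'a' @ 9: {11,12}
'c' @ 10: {9,10,13}  [accepting]
final: {9,10,13}; accept 9 in set

Answer: ACCEPT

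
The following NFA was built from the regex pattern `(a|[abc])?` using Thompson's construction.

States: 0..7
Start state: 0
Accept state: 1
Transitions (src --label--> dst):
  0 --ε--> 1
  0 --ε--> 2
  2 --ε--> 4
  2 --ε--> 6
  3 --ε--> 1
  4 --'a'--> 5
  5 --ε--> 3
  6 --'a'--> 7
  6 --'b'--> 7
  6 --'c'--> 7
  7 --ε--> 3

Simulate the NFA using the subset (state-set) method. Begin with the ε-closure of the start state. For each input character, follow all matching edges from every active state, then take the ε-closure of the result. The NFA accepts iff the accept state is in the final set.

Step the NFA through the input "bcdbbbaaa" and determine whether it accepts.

initial (ε-close {0}): {0,1,2,4,6}
'b' @ 1: {1,3,7}  [accepting]
'c' @ 2: {}  — dead — no transitions
rest 'dbbbaaa' ignored (set empty)
final: {}; accept 1 not in set

Answer: REJECT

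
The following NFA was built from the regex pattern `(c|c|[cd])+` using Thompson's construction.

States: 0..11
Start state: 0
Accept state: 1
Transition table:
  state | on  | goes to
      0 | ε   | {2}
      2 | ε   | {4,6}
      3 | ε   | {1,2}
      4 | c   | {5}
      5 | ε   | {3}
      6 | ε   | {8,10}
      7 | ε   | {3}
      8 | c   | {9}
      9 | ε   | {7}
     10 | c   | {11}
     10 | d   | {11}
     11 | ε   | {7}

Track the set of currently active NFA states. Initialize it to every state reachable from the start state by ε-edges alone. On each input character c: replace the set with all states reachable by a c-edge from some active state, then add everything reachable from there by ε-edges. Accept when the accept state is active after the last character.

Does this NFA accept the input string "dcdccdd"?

start: ε-closure({0}) = {0,2,4,6,8,10}
'd' @ 1: {1,2,3,4,6,7,8,10,11}  [accepting]
'c' @ 2: {1,2,3,4,5,6,7,8,9,10,11}  [accepting]
'd' @ 3: {1,2,3,4,6,7,8,10,11}  [accepting]
'c' @ 4: {1,2,3,4,5,6,7,8,9,10,11}  [accepting]
'c' @ 5: {1,2,3,4,5,6,7,8,9,10,11}  [accepting]
'd' @ 6: {1,2,3,4,6,7,8,10,11}  [accepting]
'd' @ 7: {1,2,3,4,6,7,8,10,11}  [accepting]
after full input: {1,2,3,4,6,7,8,10,11}  (accept=1 in)

Answer: ACCEPT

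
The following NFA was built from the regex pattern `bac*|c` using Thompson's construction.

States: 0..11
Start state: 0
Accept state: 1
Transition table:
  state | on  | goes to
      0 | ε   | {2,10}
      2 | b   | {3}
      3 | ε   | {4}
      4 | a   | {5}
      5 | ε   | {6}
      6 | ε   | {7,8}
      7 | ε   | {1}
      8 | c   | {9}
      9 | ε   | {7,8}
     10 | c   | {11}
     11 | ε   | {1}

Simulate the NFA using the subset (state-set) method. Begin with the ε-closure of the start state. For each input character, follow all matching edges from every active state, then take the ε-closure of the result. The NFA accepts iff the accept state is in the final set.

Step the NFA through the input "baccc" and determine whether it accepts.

initial (ε-close {0}): {0,2,10}
'b' @ 1: {3,4}
'a' @ 2: {1,5,6,7,8}  (accept∈set)
'c' @ 3: {1,7,8,9}  (accept∈set)
'c' @ 4: {1,7,8,9}  (accept∈set)
'c' @ 5: {1,7,8,9}  (accept∈set)
final: {1,7,8,9}; accept 1 in set

Answer: ACCEPT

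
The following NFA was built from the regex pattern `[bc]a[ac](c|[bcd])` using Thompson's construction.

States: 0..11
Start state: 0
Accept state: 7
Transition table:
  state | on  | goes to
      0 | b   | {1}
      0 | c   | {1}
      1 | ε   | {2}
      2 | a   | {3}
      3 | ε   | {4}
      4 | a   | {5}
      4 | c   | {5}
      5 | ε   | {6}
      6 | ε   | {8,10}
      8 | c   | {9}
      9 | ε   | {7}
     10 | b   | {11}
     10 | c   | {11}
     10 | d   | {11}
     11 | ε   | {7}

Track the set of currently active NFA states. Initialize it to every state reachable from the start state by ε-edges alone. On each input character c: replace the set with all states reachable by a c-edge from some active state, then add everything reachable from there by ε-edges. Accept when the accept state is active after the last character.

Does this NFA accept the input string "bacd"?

start: ε-closure({0}) = {0}
'b' @ 1: {1,2}
'a' @ 2: {3,4}
'c' @ 3: {5,6,8,10}
'd' @ 4: {7,11}  [accepting]
end set {7,11} — state 7 in

Answer: ACCEPT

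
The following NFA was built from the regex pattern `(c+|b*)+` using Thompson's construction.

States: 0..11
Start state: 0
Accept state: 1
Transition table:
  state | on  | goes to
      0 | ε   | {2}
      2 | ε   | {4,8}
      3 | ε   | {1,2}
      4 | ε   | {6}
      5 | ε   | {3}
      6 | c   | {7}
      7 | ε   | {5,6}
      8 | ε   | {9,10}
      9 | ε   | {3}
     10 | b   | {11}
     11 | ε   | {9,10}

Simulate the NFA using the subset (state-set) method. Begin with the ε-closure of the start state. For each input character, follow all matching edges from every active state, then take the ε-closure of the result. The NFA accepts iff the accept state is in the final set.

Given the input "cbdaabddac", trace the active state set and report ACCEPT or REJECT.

Answer: REJECT

Derivation:
initial (ε-close {0}): {0,1,2,3,4,6,8,9,10}
'c' @ 1: {1,2,3,4,5,6,7,8,9,10}  ✓accept
'b' @ 2: {1,2,3,4,6,8,9,10,11}  ✓accept
'd' @ 3: {}  — state set empty
rest 'aabddac' ignored (set empty)
after full input: {}  (accept=1 not in)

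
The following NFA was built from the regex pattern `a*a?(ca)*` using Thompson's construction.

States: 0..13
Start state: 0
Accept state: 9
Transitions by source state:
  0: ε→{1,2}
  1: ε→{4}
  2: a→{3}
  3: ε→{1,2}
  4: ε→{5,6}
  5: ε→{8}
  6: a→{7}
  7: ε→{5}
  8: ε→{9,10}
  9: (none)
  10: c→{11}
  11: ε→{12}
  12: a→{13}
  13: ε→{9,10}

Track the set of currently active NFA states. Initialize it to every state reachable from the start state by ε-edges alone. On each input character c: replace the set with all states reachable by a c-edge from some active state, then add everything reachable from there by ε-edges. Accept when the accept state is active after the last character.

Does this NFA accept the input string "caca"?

start: ε-closure({0}) = {0,1,2,4,5,6,8,9,10}
'c' @ 1: {11,12}
'a' @ 2: {9,10,13}  ✓accept
'c' @ 3: {11,12}
'a' @ 4: {9,10,13}  ✓accept
final: {9,10,13}; accept 9 in set

Answer: ACCEPT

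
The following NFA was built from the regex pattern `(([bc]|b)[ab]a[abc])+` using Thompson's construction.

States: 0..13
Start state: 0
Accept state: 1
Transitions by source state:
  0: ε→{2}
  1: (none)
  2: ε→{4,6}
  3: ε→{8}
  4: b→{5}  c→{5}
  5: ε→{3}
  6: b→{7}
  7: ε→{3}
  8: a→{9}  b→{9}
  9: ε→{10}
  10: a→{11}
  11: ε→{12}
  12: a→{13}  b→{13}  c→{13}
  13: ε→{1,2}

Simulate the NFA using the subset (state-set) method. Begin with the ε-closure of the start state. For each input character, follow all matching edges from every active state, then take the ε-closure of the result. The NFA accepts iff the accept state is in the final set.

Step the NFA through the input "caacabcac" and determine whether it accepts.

Answer: REJECT

Trace:
S₀ = ε-closure({0}) = {0,2,4,6}
'c' @ 1: {3,5,8}
'a' @ 2: {9,10}
'a' @ 3: {11,12}
'c' @ 4: {1,2,4,6,13}  (accept∈set)
'a' @ 5: {}  — state set empty
rest 'bcac' ignored (set empty)
end set {} — state 1 not in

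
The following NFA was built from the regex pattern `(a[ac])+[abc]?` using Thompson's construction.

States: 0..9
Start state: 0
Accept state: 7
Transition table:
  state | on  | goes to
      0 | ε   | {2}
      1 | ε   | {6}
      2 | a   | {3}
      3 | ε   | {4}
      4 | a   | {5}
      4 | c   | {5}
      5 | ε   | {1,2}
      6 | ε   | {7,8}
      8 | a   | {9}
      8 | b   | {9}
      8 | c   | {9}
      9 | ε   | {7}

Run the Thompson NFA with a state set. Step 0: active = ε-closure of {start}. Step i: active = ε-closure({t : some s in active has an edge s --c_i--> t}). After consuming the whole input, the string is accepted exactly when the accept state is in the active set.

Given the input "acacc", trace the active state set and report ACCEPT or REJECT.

S₀ = ε-closure({0}) = {0,2}
'a' @ 1: {3,4}
'c' @ 2: {1,2,5,6,7,8}  ✓accept
'a' @ 3: {3,4,7,9}  ✓accept
'c' @ 4: {1,2,5,6,7,8}  ✓accept
'c' @ 5: {7,9}  ✓accept
after full input: {7,9}  (accept=7 in)

Answer: ACCEPT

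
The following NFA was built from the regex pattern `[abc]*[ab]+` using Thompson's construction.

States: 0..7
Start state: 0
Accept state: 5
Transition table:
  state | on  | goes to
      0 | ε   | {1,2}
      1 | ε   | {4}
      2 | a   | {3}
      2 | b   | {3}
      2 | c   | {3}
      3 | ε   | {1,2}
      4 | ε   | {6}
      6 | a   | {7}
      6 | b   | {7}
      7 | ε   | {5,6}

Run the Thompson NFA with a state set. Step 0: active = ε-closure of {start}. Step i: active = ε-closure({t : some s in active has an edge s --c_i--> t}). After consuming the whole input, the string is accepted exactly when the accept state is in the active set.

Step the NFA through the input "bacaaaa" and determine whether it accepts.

Answer: ACCEPT

Steps:
initial (ε-close {0}): {0,1,2,4,6}
'b' @ 1: {1,2,3,4,5,6,7}  [accepting]
'a' @ 2: {1,2,3,4,5,6,7}  [accepting]
'c' @ 3: {1,2,3,4,6}
'a' @ 4: {1,2,3,4,5,6,7}  [accepting]
'a' @ 5: {1,2,3,4,5,6,7}  [accepting]
'a' @ 6: {1,2,3,4,5,6,7}  [accepting]
'a' @ 7: {1,2,3,4,5,6,7}  [accepting]
end set {1,2,3,4,5,6,7} — state 5 in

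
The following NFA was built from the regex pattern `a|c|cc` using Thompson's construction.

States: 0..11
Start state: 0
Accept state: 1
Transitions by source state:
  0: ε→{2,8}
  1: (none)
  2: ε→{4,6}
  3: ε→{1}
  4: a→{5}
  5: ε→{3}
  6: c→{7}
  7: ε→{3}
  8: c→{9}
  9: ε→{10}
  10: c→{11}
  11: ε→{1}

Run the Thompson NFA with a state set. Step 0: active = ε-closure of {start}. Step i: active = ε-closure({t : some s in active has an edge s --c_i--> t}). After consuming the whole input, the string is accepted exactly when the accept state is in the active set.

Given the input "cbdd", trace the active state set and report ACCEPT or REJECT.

Answer: REJECT

Steps:
start: ε-closure({0}) = {0,2,4,6,8}
'c' @ 1: {1,3,7,9,10}  ✓accept
'b' @ 2: {}  — no active states
rest 'dd' ignored (set empty)
after full input: {}  (accept=1 not in)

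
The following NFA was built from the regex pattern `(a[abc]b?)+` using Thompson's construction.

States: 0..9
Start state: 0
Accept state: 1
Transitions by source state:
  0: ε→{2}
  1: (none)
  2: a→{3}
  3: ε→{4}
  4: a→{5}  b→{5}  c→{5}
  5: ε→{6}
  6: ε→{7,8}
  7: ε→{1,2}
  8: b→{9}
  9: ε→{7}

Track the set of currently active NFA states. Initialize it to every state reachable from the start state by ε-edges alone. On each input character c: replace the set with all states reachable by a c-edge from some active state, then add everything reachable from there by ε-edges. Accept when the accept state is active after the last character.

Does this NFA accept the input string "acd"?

Answer: REJECT

Steps:
initial (ε-close {0}): {0,2}
'a' @ 1: {3,4}
'c' @ 2: {1,2,5,6,7,8}  (accept∈set)
'd' @ 3: {}  — dead — no transitions
after full input: {}  (accept=1 not in)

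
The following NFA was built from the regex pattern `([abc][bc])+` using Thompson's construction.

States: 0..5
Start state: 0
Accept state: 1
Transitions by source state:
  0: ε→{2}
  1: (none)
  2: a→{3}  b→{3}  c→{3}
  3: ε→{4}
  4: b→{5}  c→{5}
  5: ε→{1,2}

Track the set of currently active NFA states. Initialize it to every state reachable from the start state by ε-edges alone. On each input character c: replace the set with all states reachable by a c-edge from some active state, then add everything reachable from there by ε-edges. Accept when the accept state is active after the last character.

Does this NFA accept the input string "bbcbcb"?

initial (ε-close {0}): {0,2}
'b' @ 1: {3,4}
'b' @ 2: {1,2,5}  (accept∈set)
'c' @ 3: {3,4}
'b' @ 4: {1,2,5}  (accept∈set)
'c' @ 5: {3,4}
'b' @ 6: {1,2,5}  (accept∈set)
after full input: {1,2,5}  (accept=1 in)

Answer: ACCEPT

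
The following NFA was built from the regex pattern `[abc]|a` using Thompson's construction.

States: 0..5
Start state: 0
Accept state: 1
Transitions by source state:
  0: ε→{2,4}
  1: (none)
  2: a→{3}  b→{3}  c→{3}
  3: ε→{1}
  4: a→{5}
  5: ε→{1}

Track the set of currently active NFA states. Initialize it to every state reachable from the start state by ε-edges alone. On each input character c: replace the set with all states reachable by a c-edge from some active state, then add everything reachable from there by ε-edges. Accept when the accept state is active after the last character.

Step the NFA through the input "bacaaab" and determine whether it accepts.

initial (ε-close {0}): {0,2,4}
'b' @ 1: {1,3}  (accept∈set)
'a' @ 2: {}  — dead — no transitions
rest 'caaab' ignored (set empty)
end set {} — state 1 not in

Answer: REJECT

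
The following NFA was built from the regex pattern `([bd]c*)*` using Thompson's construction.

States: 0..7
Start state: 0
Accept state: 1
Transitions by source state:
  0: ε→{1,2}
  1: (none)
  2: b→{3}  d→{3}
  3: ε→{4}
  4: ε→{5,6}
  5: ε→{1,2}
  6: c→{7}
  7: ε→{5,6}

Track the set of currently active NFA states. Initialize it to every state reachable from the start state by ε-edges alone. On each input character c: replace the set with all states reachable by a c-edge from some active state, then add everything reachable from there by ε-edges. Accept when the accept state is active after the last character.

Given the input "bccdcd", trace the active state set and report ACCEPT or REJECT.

S₀ = ε-closure({0}) = {0,1,2}
'b' @ 1: {1,2,3,4,5,6}  (accept∈set)
'c' @ 2: {1,2,5,6,7}  (accept∈set)
'c' @ 3: {1,2,5,6,7}  (accept∈set)
'd' @ 4: {1,2,3,4,5,6}  (accept∈set)
'c' @ 5: {1,2,5,6,7}  (accept∈set)
'd' @ 6: {1,2,3,4,5,6}  (accept∈set)
after full input: {1,2,3,4,5,6}  (accept=1 in)

Answer: ACCEPT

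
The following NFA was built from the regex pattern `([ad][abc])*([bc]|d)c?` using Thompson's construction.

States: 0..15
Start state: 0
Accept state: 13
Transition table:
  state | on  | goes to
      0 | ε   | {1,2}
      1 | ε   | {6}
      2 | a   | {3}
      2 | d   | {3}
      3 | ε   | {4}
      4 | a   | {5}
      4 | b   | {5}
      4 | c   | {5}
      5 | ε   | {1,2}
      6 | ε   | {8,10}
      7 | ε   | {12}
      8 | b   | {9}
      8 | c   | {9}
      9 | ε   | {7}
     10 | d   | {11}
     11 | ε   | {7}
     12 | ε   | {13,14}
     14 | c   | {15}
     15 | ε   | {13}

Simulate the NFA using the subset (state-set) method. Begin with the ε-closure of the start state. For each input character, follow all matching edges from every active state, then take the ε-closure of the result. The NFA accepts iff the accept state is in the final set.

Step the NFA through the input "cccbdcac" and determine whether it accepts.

Answer: REJECT

Derivation:
start: ε-closure({0}) = {0,1,2,6,8,10}
'c' @ 1: {7,9,12,13,14}  (accept∈set)
'c' @ 2: {13,15}  (accept∈set)
'c' @ 3: {}  — dead — no transitions
rest 'bdcac' ignored (set empty)
final: {}; accept 13 not in set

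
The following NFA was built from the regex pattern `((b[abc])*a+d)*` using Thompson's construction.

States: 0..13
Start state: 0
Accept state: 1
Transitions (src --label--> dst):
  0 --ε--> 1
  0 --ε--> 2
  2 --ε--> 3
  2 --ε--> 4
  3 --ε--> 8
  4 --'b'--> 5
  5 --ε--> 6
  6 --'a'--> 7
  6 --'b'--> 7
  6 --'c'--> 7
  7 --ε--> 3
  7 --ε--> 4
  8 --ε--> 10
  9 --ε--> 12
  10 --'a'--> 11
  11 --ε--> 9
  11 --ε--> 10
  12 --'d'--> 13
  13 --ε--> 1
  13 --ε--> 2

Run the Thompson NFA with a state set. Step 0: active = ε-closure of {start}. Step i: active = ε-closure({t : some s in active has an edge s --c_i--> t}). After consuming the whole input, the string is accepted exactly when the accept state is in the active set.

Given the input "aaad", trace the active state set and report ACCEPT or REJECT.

initial (ε-close {0}): {0,1,2,3,4,8,10}
'a' @ 1: {9,10,11,12}
'a' @ 2: {9,10,11,12}
'a' @ 3: {9,10,11,12}
'd' @ 4: {1,2,3,4,8,10,13}  [accepting]
final: {1,2,3,4,8,10,13}; accept 1 in set

Answer: ACCEPT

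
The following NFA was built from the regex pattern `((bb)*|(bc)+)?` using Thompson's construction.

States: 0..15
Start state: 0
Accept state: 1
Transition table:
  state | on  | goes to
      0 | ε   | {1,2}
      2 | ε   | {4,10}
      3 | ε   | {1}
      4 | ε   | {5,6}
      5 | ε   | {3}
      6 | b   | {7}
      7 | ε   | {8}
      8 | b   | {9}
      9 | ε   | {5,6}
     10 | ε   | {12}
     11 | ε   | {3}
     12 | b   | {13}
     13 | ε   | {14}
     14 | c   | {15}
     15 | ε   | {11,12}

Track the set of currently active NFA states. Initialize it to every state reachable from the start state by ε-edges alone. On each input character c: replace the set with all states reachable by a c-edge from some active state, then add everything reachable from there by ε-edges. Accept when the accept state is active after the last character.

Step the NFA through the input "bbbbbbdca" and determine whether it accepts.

Answer: REJECT

Steps:
start: ε-closure({0}) = {0,1,2,3,4,5,6,10,12}
'b' @ 1: {7,8,13,14}
'b' @ 2: {1,3,5,6,9}  ✓accept
'b' @ 3: {7,8}
'b' @ 4: {1,3,5,6,9}  ✓accept
'b' @ 5: {7,8}
'b' @ 6: {1,3,5,6,9}  ✓accept
'd' @ 7: {}  — dead — no transitions
rest 'ca' ignored (set empty)
after full input: {}  (accept=1 not in)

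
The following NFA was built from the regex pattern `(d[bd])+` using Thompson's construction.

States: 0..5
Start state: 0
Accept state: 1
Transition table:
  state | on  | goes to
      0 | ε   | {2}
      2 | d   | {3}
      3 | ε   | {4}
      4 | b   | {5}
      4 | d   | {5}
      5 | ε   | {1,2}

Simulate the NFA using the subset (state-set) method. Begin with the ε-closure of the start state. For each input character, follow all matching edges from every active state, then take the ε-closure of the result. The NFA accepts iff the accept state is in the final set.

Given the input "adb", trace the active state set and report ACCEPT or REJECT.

Answer: REJECT

Derivation:
initial (ε-close {0}): {0,2}
'a' @ 1: {}  — state set empty
rest 'db' ignored (set empty)
after full input: {}  (accept=1 not in)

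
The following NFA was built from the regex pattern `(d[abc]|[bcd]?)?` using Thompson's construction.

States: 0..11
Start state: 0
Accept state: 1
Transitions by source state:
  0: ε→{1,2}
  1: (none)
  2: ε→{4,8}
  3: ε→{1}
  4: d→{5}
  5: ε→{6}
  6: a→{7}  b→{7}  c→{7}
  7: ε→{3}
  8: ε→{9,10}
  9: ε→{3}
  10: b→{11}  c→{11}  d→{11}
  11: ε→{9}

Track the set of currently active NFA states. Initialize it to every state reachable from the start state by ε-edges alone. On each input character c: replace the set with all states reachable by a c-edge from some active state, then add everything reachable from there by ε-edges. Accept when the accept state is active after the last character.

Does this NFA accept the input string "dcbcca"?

Answer: REJECT

Trace:
S₀ = ε-closure({0}) = {0,1,2,3,4,8,9,10}
'd' @ 1: {1,3,5,6,9,11}  [accepting]
'c' @ 2: {1,3,7}  [accepting]
'b' @ 3: {}  — no active states
rest 'cca' ignored (set empty)
after full input: {}  (accept=1 not in)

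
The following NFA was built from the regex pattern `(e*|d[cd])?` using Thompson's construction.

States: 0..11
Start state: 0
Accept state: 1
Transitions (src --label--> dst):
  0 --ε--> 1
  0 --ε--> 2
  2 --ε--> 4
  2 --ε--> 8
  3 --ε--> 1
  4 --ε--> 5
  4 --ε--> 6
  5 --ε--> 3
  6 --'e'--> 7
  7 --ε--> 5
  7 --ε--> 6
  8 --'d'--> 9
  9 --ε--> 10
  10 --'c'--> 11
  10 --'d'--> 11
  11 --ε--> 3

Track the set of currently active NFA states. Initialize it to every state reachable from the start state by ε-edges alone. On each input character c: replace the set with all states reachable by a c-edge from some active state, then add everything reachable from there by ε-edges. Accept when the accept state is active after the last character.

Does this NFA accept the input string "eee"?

Answer: ACCEPT

Steps:
initial (ε-close {0}): {0,1,2,3,4,5,6,8}
'e' @ 1: {1,3,5,6,7}  (accept∈set)
'e' @ 2: {1,3,5,6,7}  (accept∈set)
'e' @ 3: {1,3,5,6,7}  (accept∈set)
after full input: {1,3,5,6,7}  (accept=1 in)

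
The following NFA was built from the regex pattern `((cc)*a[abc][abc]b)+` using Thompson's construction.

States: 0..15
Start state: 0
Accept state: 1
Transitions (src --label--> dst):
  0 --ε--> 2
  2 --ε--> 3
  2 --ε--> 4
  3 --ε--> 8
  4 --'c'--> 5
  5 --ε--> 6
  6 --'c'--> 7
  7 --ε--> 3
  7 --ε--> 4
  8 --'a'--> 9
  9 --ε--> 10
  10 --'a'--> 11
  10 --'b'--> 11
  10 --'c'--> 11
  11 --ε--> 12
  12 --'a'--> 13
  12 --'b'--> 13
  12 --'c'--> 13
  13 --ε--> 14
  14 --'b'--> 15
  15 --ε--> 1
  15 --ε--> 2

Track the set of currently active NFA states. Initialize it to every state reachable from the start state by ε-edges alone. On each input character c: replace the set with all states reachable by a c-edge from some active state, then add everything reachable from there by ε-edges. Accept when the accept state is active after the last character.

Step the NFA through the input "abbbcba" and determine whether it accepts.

Answer: REJECT

Derivation:
start: ε-closure({0}) = {0,2,3,4,8}
'a' @ 1: {9,10}
'b' @ 2: {11,12}
'b' @ 3: {13,14}
'b' @ 4: {1,2,3,4,8,15}  (accept∈set)
'c' @ 5: {5,6}
'b' @ 6: {}  — no active states
rest 'a' ignored (set empty)
after full input: {}  (accept=1 not in)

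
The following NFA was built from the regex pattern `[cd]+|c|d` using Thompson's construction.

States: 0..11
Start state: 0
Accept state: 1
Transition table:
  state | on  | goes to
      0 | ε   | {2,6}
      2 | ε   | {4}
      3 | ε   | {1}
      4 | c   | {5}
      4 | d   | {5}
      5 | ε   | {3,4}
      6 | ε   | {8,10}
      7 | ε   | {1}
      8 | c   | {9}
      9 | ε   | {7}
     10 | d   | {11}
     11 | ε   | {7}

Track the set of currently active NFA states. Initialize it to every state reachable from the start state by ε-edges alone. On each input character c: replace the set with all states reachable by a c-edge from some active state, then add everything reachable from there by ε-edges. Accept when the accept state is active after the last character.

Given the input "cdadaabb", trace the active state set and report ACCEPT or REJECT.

Answer: REJECT

Derivation:
start: ε-closure({0}) = {0,2,4,6,8,10}
'c' @ 1: {1,3,4,5,7,9}  [accepting]
'd' @ 2: {1,3,4,5}  [accepting]
'a' @ 3: {}  — state set empty
rest 'daabb' ignored (set empty)
final: {}; accept 1 not in set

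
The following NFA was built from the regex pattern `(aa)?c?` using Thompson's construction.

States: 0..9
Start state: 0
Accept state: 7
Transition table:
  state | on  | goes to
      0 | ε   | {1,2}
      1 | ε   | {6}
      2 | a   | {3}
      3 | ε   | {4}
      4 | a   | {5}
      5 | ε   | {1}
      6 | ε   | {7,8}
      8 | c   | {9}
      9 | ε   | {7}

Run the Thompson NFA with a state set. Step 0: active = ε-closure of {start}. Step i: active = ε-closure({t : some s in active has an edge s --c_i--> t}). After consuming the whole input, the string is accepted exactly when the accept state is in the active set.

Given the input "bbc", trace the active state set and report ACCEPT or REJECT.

initial (ε-close {0}): {0,1,2,6,7,8}
'b' @ 1: {}  — dead — no transitions
rest 'bc' ignored (set empty)
final: {}; accept 7 not in set

Answer: REJECT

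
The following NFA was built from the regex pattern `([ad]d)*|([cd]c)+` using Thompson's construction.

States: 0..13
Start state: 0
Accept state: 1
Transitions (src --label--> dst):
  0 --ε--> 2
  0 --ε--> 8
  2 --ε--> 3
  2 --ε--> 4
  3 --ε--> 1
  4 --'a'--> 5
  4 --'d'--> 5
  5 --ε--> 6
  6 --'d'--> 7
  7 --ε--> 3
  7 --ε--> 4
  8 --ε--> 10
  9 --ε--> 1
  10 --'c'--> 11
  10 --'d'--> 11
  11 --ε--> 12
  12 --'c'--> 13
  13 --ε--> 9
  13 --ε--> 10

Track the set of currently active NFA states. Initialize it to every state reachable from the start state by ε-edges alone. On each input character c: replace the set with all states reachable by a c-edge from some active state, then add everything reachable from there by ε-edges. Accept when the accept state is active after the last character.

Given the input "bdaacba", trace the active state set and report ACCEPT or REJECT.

Answer: REJECT

Derivation:
S₀ = ε-closure({0}) = {0,1,2,3,4,8,10}
'b' @ 1: {}  — state set empty
rest 'daacba' ignored (set empty)
after full input: {}  (accept=1 not in)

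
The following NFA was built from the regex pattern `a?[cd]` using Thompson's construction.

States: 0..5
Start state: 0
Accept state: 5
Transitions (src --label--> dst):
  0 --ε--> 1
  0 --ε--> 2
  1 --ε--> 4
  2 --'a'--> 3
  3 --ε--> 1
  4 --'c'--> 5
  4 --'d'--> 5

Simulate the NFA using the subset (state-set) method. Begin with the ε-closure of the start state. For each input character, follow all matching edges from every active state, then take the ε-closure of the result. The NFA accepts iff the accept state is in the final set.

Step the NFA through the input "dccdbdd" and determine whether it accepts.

Answer: REJECT

Derivation:
S₀ = ε-closure({0}) = {0,1,2,4}
'd' @ 1: {5}  (accept∈set)
'c' @ 2: {}  — dead — no transitions
rest 'cdbdd' ignored (set empty)
after full input: {}  (accept=5 not in)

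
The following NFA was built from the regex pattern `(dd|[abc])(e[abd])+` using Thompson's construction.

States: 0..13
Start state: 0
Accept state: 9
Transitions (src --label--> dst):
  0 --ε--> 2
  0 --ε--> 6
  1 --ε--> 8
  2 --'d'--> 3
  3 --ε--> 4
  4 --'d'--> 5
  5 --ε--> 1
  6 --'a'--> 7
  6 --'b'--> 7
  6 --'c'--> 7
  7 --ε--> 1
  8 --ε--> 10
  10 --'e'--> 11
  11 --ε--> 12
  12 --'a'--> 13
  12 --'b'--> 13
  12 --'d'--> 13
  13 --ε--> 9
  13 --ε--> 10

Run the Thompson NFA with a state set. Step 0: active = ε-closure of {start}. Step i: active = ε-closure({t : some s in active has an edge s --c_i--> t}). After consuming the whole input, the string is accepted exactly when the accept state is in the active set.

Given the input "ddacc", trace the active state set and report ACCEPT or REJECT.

Answer: REJECT

Trace:
start: ε-closure({0}) = {0,2,6}
'd' @ 1: {3,4}
'd' @ 2: {1,5,8,10}
'a' @ 3: {}  — no active states
rest 'cc' ignored (set empty)
end set {} — state 9 not in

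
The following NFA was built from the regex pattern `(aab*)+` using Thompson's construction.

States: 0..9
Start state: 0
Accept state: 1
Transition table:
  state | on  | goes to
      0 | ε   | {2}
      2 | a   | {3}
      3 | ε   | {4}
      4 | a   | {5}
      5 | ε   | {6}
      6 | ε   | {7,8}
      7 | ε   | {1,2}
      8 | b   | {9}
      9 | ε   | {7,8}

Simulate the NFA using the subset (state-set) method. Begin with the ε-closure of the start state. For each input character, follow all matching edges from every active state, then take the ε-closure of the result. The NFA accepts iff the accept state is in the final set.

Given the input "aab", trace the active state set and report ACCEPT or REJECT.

Answer: ACCEPT

Trace:
S₀ = ε-closure({0}) = {0,2}
'a' @ 1: {3,4}
'a' @ 2: {1,2,5,6,7,8}  ✓accept
'b' @ 3: {1,2,7,8,9}  ✓accept
final: {1,2,7,8,9}; accept 1 in set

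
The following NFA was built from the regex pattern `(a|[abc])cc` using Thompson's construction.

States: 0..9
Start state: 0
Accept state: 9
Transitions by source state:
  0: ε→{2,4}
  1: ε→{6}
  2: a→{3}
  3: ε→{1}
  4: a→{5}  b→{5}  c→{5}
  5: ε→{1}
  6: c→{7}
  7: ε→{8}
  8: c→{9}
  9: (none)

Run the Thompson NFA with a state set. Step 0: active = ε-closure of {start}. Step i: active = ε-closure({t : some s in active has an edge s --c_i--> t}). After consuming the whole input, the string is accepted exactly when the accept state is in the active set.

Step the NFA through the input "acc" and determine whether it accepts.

start: ε-closure({0}) = {0,2,4}
'a' @ 1: {1,3,5,6}
'c' @ 2: {7,8}
'c' @ 3: {9}  (accept∈set)
end set {9} — state 9 in

Answer: ACCEPT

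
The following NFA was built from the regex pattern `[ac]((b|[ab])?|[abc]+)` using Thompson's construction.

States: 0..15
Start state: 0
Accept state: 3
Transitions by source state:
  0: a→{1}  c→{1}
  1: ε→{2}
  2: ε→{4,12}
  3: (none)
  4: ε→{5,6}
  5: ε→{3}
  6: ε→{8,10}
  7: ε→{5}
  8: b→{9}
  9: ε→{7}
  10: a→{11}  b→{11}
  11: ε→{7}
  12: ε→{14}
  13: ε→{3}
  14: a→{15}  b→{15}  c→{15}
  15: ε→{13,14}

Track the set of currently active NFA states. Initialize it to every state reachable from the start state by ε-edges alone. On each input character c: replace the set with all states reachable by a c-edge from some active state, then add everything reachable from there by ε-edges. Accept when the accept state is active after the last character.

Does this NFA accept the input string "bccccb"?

start: ε-closure({0}) = {0}
'b' @ 1: {}  — dead — no transitions
rest 'ccccb' ignored (set empty)
final: {}; accept 3 not in set

Answer: REJECT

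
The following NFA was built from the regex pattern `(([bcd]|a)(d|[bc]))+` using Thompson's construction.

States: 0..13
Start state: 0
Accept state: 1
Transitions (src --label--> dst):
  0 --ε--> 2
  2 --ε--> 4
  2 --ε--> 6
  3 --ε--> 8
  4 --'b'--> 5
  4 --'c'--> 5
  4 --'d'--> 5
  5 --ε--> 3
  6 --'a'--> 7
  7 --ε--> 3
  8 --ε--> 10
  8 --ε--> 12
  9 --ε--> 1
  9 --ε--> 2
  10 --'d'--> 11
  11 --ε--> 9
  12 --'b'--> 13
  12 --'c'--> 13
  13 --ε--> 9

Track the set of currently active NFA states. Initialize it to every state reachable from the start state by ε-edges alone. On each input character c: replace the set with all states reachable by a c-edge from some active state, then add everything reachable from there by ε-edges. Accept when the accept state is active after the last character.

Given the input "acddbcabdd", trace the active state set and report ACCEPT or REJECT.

Answer: ACCEPT

Derivation:
start: ε-closure({0}) = {0,2,4,6}
'a' @ 1: {3,7,8,10,12}
'c' @ 2: {1,2,4,6,9,13}  (accept∈set)
'd' @ 3: {3,5,8,10,12}
'd' @ 4: {1,2,4,6,9,11}  (accept∈set)
'b' @ 5: {3,5,8,10,12}
'c' @ 6: {1,2,4,6,9,13}  (accept∈set)
'a' @ 7: {3,7,8,10,12}
'b' @ 8: {1,2,4,6,9,13}  (accept∈set)
'd' @ 9: {3,5,8,10,12}
'd' @ 10: {1,2,4,6,9,11}  (accept∈set)
after full input: {1,2,4,6,9,11}  (accept=1 in)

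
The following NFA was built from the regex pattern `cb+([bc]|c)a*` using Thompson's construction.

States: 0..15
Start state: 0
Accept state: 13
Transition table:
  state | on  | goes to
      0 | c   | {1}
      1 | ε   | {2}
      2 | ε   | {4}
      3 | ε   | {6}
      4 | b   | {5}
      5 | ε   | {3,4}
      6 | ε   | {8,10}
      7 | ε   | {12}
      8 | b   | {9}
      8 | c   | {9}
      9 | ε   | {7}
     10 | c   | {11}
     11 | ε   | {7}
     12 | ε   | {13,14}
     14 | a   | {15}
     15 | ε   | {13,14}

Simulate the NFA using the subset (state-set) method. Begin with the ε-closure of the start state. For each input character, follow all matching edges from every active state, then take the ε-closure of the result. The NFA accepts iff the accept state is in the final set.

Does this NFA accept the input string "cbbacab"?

Answer: REJECT

Trace:
initial (ε-close {0}): {0}
'c' @ 1: {1,2,4}
'b' @ 2: {3,4,5,6,8,10}
'b' @ 3: {3,4,5,6,7,8,9,10,12,13,14}  (accept∈set)
'a' @ 4: {13,14,15}  (accept∈set)
'c' @ 5: {}  — state set empty
rest 'ab' ignored (set empty)
final: {}; accept 13 not in set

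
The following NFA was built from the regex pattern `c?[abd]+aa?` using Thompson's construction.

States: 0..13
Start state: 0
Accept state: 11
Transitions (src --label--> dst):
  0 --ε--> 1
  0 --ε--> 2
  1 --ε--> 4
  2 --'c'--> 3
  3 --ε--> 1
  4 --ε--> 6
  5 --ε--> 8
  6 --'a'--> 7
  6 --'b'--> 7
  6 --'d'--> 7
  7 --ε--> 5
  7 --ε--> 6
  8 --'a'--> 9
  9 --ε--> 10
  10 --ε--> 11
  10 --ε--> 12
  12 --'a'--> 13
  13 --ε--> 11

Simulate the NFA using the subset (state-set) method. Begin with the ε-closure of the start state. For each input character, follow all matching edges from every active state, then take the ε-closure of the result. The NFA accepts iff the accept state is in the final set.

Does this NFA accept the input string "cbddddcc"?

S₀ = ε-closure({0}) = {0,1,2,4,6}
'c' @ 1: {1,3,4,6}
'b' @ 2: {5,6,7,8}
'd' @ 3: {5,6,7,8}
'd' @ 4: {5,6,7,8}
'd' @ 5: {5,6,7,8}
'd' @ 6: {5,6,7,8}
'c' @ 7: {}  — no active states
rest 'c' ignored (set empty)
final: {}; accept 11 not in set

Answer: REJECT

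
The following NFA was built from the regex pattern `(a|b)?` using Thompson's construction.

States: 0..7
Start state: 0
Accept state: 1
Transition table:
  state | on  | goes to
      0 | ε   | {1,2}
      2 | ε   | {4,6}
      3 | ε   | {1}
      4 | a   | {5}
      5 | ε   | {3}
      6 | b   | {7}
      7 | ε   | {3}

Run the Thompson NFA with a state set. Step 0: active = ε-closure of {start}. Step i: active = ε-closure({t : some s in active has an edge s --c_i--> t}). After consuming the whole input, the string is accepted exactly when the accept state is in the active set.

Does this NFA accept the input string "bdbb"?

Answer: REJECT

Trace:
start: ε-closure({0}) = {0,1,2,4,6}
'b' @ 1: {1,3,7}  ✓accept
'd' @ 2: {}  — state set empty
rest 'bb' ignored (set empty)
final: {}; accept 1 not in set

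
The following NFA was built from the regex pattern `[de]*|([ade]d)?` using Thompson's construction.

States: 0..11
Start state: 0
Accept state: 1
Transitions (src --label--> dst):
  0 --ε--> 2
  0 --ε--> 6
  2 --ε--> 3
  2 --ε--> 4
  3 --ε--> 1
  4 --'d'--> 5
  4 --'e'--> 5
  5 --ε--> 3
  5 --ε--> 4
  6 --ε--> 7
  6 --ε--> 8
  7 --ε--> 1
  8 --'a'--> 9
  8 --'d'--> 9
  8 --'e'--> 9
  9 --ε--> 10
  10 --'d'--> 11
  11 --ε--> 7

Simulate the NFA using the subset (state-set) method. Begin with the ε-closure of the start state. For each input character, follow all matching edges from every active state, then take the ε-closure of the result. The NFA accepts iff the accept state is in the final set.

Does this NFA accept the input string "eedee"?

initial (ε-close {0}): {0,1,2,3,4,6,7,8}
'e' @ 1: {1,3,4,5,9,10}  [accepting]
'e' @ 2: {1,3,4,5}  [accepting]
'd' @ 3: {1,3,4,5}  [accepting]
'e' @ 4: {1,3,4,5}  [accepting]
'e' @ 5: {1,3,4,5}  [accepting]
end set {1,3,4,5} — state 1 in

Answer: ACCEPT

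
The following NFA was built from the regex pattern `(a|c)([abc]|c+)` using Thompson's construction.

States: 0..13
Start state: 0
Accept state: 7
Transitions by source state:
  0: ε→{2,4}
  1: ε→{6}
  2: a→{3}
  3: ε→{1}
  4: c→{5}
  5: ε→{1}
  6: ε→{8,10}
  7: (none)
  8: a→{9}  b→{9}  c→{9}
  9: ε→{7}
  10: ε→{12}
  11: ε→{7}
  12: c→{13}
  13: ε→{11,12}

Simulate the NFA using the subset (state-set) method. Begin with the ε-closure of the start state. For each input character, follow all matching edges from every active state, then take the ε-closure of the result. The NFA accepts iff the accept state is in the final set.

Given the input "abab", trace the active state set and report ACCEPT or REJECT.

Answer: REJECT

Trace:
S₀ = ε-closure({0}) = {0,2,4}
'a' @ 1: {1,3,6,8,10,12}
'b' @ 2: {7,9}  [accepting]
'a' @ 3: {}  — no active states
rest 'b' ignored (set empty)
end set {} — state 7 not in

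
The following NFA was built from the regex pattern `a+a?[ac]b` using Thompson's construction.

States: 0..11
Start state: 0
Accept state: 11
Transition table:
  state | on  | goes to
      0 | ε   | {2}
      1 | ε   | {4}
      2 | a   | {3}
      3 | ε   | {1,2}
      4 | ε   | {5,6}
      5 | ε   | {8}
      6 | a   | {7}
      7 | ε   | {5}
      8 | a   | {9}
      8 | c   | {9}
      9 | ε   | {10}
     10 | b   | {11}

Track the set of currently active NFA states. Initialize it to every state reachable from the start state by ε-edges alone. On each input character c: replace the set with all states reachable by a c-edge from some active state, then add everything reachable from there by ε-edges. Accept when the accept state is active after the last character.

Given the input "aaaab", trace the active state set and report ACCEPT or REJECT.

Answer: ACCEPT

Trace:
S₀ = ε-closure({0}) = {0,2}
'a' @ 1: {1,2,3,4,5,6,8}
'a' @ 2: {1,2,3,4,5,6,7,8,9,10}
'a' @ 3: {1,2,3,4,5,6,7,8,9,10}
'a' @ 4: {1,2,3,4,5,6,7,8,9,10}
'b' @ 5: {11}  [accepting]
final: {11}; accept 11 in set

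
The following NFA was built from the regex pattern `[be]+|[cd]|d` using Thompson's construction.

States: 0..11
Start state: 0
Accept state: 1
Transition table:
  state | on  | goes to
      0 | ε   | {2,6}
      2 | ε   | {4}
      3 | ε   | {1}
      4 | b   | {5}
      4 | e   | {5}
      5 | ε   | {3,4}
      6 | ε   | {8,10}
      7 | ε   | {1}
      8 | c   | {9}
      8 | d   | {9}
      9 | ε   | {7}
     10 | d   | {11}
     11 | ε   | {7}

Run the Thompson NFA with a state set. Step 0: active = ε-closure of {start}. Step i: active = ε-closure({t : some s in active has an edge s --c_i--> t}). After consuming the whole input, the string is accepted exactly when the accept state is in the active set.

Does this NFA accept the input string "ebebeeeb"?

initial (ε-close {0}): {0,2,4,6,8,10}
'e' @ 1: {1,3,4,5}  (accept∈set)
'b' @ 2: {1,3,4,5}  (accept∈set)
'e' @ 3: {1,3,4,5}  (accept∈set)
'b' @ 4: {1,3,4,5}  (accept∈set)
'e' @ 5: {1,3,4,5}  (accept∈set)
'e' @ 6: {1,3,4,5}  (accept∈set)
'e' @ 7: {1,3,4,5}  (accept∈set)
'b' @ 8: {1,3,4,5}  (accept∈set)
final: {1,3,4,5}; accept 1 in set

Answer: ACCEPT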